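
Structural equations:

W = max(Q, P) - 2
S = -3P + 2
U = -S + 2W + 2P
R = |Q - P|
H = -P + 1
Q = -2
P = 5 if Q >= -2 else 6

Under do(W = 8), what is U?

Intervening sets W = 8 and removes its equation (W = max(Q, P) - 2).
P = 5 if Q >= -2 else 6  [with Q=-2]  = 5
S = -3P + 2  [with P=5]  = -13
U = -S + 2W + 2P  [with S=-13, W=8, P=5]  = 39

39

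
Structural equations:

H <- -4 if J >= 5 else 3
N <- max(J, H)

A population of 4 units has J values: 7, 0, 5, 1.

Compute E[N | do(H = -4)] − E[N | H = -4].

-2.75

The intervention sets H=-4 in all 4 units regardless of J. Recomputing N per unit gives 7, 0, 5, 1; average 3.25.
E[N|H=-4] averages over only the 2 units with H=-4 (J = 7, 5): N = 7, 5, mean 6.
Difference = 3.25 − 6 = -2.75.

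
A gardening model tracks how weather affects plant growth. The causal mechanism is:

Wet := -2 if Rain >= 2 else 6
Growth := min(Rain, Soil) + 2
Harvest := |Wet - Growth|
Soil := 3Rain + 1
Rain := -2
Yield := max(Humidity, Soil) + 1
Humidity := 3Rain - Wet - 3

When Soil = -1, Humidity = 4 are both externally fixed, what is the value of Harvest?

6

The joint intervention fixes Soil = -1, Humidity = 4, removing each variable's own equation.
Wet = -2 if Rain >= 2 else 6  [with Rain=-2]  = 6
Growth = min(Rain, Soil) + 2  [with Rain=-2, Soil=-1]  = 0
Harvest = |Wet - Growth|  [with Wet=6, Growth=0]  = 6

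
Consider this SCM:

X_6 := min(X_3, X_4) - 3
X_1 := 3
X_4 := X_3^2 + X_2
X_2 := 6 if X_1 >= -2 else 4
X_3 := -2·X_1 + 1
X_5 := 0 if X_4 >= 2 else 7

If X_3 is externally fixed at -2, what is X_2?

6

Under do(X_3=-2), the mechanism X_3 := -2·X_1 + 1 is discarded; X_3 is fixed at -2.
Since X_2 is not a descendant of the intervened variable, it is unaffected.
X_2 = 6 if X_1 >= -2 else 4  [with X_1=3]  = 6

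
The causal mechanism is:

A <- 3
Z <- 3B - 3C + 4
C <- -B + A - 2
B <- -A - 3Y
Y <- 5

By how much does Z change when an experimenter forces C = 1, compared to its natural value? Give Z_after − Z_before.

Intervening sets C = 1 and removes its equation (C <- -B + A - 2).
B = -A - 3Y  [with A=3, Y=5]  = -18
Z = 3B - 3C + 4  [with B=-18, C=1]  = -53
Without intervention: B = -A - 3Y  [with A=3, Y=5]  = -18; C = -B + A - 2  [with B=-18, A=3]  = 19; Z = 3B - 3C + 4  [with B=-18, C=19]  = -107.
Change = -53 − (-107) = 54.

54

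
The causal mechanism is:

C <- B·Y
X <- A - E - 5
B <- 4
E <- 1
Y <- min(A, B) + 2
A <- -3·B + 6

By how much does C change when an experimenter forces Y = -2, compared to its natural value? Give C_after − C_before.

8

The intervention breaks the incoming arrows to Y: Y <- min(A, B) + 2 no longer applies, and Y = -2.
C = B·Y  [with B=4, Y=-2]  = -8
Without intervention: A = -3·B + 6  [with B=4]  = -6; Y = min(A, B) + 2  [with A=-6, B=4]  = -4; C = B·Y  [with B=4, Y=-4]  = -16.
Change = -8 − (-16) = 8.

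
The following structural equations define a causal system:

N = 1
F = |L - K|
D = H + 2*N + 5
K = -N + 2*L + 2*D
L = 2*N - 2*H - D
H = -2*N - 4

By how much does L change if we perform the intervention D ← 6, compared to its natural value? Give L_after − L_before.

The intervention breaks the incoming arrows to D: D = H + 2*N + 5 no longer applies, and D = 6.
H = -2*N - 4  [with N=1]  = -6
L = 2*N - 2*H - D  [with N=1, H=-6, D=6]  = 8
Without intervention: H = -2*N - 4  [with N=1]  = -6; D = H + 2*N + 5  [with H=-6, N=1]  = 1; L = 2*N - 2*H - D  [with N=1, H=-6, D=1]  = 13.
Change = 8 − 13 = -5.

-5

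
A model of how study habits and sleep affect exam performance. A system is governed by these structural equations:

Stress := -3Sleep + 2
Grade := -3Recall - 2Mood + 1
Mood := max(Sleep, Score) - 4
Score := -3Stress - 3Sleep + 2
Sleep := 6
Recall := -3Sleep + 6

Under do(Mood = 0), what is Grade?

Under do(Mood=0), the mechanism Mood := max(Sleep, Score) - 4 is discarded; Mood is fixed at 0.
Recall = -3Sleep + 6  [with Sleep=6]  = -12
Grade = -3Recall - 2Mood + 1  [with Recall=-12, Mood=0]  = 37

37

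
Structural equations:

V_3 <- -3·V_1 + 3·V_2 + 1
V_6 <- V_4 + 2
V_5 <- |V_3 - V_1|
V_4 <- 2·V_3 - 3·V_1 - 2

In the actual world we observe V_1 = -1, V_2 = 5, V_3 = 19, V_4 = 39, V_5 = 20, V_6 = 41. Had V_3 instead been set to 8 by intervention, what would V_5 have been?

do(V_3=8) replaces the equation V_3 <- -3·V_1 + 3·V_2 + 1 with the constant V_3 = 8.
V_5 = |V_3 - V_1|  [with V_3=8, V_1=-1]  = 9

9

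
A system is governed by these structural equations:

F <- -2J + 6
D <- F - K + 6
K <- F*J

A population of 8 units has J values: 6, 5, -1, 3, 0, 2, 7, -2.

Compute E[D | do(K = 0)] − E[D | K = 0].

Every unit gets K=0 under the intervention. D values become 0, 2, 14, 6, 12, 8, -2, 16; E[D|do(K=0)] = 7.
E[D|K=0] averages over only the 2 units with K=0 (J = 3, 0): D = 6, 12, mean 9.
Difference = 7 − 9 = -2.

-2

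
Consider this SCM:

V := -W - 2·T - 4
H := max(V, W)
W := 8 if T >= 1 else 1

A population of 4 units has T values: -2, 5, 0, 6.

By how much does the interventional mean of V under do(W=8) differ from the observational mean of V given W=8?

do(W=8) breaks W's dependence on T. With W=8 fixed, V across the units is -8, -22, -12, -24, mean -16.5.
Conditioning on W=8 selects the 2 unit(s) with T ∈ {5, 6}. Their V values: -22, -24. Mean = -23.
Difference = -16.5 − (-23) = 6.5.

6.5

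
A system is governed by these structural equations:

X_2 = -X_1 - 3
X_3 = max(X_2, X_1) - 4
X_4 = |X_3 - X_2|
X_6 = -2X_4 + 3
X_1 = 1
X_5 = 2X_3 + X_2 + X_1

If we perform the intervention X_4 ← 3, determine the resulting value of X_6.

-3

Under do(X_4=3), the mechanism X_4 = |X_3 - X_2| is discarded; X_4 is fixed at 3.
X_6 = -2X_4 + 3  [with X_4=3]  = -3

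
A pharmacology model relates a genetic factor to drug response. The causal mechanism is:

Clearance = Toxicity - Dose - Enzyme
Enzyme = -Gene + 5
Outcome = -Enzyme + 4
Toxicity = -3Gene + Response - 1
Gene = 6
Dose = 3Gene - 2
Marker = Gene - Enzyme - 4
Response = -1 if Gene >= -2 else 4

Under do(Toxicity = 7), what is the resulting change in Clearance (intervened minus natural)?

27

Intervening sets Toxicity = 7 and removes its equation (Toxicity = -3Gene + Response - 1).
Dose = 3Gene - 2  [with Gene=6]  = 16
Enzyme = -Gene + 5  [with Gene=6]  = -1
Clearance = Toxicity - Dose - Enzyme  [with Toxicity=7, Dose=16, Enzyme=-1]  = -8
Without intervention: Dose = 3Gene - 2  [with Gene=6]  = 16; Enzyme = -Gene + 5  [with Gene=6]  = -1; Response = -1 if Gene >= -2 else 4  [with Gene=6]  = -1; Toxicity = -3Gene + Response - 1  [with Gene=6, Response=-1]  = -20; Clearance = Toxicity - Dose - Enzyme  [with Toxicity=-20, Dose=16, Enzyme=-1]  = -35.
Change = -8 − (-35) = 27.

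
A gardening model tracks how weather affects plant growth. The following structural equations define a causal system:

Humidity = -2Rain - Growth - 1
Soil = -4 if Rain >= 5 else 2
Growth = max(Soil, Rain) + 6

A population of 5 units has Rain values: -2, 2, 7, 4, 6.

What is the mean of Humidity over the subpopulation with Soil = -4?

-26.5

Conditioning on Soil=-4 selects the 2 unit(s) with Rain ∈ {7, 6}. Their Humidity values: -28, -25. Mean = -26.5.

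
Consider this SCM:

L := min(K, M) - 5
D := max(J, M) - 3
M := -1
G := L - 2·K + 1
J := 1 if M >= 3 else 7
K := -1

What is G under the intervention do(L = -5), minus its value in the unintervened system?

1

Under do(L=-5), the mechanism L := min(K, M) - 5 is discarded; L is fixed at -5.
G = L - 2·K + 1  [with L=-5, K=-1]  = -2
Without intervention: L = min(K, M) - 5  [with K=-1, M=-1]  = -6; G = L - 2·K + 1  [with L=-6, K=-1]  = -3.
Change = -2 − (-3) = 1.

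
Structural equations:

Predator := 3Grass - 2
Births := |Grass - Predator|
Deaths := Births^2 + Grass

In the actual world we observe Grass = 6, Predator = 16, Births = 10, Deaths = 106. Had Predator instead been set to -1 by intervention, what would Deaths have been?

Under do(Predator=-1), the mechanism Predator := 3Grass - 2 is discarded; Predator is fixed at -1.
Births = |Grass - Predator|  [with Grass=6, Predator=-1]  = 7
Deaths = Births^2 + Grass  [with Births=7, Grass=6]  = 55

55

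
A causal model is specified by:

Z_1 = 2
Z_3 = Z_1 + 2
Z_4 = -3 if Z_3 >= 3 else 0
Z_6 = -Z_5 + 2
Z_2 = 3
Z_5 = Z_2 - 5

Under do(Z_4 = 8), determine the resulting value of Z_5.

-2

Intervening sets Z_4 = 8 and removes its equation (Z_4 = -3 if Z_3 >= 3 else 0).
No directed path runs from Z_4 to Z_5, so Z_5 keeps its natural value.
Z_5 = Z_2 - 5  [with Z_2=3]  = -2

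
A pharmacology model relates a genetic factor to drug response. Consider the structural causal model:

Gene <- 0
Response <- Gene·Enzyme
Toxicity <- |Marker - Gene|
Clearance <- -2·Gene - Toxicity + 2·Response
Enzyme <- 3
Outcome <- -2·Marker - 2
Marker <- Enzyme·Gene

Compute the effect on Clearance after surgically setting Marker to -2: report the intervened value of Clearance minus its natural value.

The intervention breaks the incoming arrows to Marker: Marker <- Enzyme·Gene no longer applies, and Marker = -2.
Response = Gene·Enzyme  [with Gene=0, Enzyme=3]  = 0
Toxicity = |Marker - Gene|  [with Marker=-2, Gene=0]  = 2
Clearance = -2·Gene - Toxicity + 2·Response  [with Gene=0, Toxicity=2, Response=0]  = -2
Without intervention: Marker = Enzyme·Gene  [with Enzyme=3, Gene=0]  = 0; Response = Gene·Enzyme  [with Gene=0, Enzyme=3]  = 0; Toxicity = |Marker - Gene|  [with Marker=0, Gene=0]  = 0; Clearance = -2·Gene - Toxicity + 2·Response  [with Gene=0, Toxicity=0, Response=0]  = 0.
Change = -2 − 0 = -2.

-2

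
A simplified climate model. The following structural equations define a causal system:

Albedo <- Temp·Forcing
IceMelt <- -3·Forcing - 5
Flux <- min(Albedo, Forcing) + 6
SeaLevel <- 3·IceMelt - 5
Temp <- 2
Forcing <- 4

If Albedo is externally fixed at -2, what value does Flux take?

4

Under do(Albedo=-2), the mechanism Albedo <- Temp·Forcing is discarded; Albedo is fixed at -2.
Flux = min(Albedo, Forcing) + 6  [with Albedo=-2, Forcing=4]  = 4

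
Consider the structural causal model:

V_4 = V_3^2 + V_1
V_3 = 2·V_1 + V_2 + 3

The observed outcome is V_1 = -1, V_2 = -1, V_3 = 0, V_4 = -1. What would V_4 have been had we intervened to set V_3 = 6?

35

The intervention breaks the incoming arrows to V_3: V_3 = 2·V_1 + V_2 + 3 no longer applies, and V_3 = 6.
V_4 = V_3^2 + V_1  [with V_3=6, V_1=-1]  = 35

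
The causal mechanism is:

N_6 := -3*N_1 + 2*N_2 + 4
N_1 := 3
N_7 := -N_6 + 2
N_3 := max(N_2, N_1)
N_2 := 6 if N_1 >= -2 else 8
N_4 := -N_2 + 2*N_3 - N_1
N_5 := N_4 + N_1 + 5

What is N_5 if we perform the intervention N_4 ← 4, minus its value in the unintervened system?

Intervening sets N_4 = 4 and removes its equation (N_4 := -N_2 + 2*N_3 - N_1).
N_5 = N_4 + N_1 + 5  [with N_4=4, N_1=3]  = 12
Without intervention: N_2 = 6 if N_1 >= -2 else 8  [with N_1=3]  = 6; N_3 = max(N_2, N_1)  [with N_2=6, N_1=3]  = 6; N_4 = -N_2 + 2*N_3 - N_1  [with N_2=6, N_3=6, N_1=3]  = 3; N_5 = N_4 + N_1 + 5  [with N_4=3, N_1=3]  = 11.
Change = 12 − 11 = 1.

1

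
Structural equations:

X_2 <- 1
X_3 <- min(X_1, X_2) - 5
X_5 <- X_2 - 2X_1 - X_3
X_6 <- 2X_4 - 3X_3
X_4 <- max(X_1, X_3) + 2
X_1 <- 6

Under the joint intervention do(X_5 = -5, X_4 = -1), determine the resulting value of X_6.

10

Setting X_5 = -5, X_4 = -1 by intervention discards those variables' equations.
X_3 = min(X_1, X_2) - 5  [with X_1=6, X_2=1]  = -4
X_6 = 2X_4 - 3X_3  [with X_4=-1, X_3=-4]  = 10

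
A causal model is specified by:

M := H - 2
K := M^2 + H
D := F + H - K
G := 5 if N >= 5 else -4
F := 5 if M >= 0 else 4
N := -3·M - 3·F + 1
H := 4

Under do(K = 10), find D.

-1

do(K=10) replaces the equation K := M^2 + H with the constant K = 10.
M = H - 2  [with H=4]  = 2
F = 5 if M >= 0 else 4  [with M=2]  = 5
D = F + H - K  [with F=5, H=4, K=10]  = -1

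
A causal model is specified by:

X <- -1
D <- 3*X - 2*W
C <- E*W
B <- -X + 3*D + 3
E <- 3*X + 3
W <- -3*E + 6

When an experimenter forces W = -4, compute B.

19

The intervention breaks the incoming arrows to W: W <- -3*E + 6 no longer applies, and W = -4.
D = 3*X - 2*W  [with X=-1, W=-4]  = 5
B = -X + 3*D + 3  [with X=-1, D=5]  = 19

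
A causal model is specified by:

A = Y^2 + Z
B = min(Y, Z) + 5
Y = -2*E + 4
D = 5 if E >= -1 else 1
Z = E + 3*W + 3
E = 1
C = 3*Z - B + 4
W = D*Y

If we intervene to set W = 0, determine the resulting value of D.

The intervention breaks the incoming arrows to W: W = D*Y no longer applies, and W = 0.
Since D is not a descendant of the intervened variable, it is unaffected.
D = 5 if E >= -1 else 1  [with E=1]  = 5

5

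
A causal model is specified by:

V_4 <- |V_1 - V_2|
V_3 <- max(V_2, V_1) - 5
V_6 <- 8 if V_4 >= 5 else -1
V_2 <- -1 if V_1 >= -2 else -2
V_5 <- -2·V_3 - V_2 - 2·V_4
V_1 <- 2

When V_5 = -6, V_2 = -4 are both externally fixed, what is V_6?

The joint intervention fixes V_5 = -6, V_2 = -4, removing each variable's own equation.
V_4 = |V_1 - V_2|  [with V_1=2, V_2=-4]  = 6
V_6 = 8 if V_4 >= 5 else -1  [with V_4=6]  = 8

8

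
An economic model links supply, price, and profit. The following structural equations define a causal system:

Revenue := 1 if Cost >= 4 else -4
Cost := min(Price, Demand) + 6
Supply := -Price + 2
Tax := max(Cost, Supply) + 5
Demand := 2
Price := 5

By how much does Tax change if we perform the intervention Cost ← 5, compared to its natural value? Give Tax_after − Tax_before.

Under do(Cost=5), the mechanism Cost := min(Price, Demand) + 6 is discarded; Cost is fixed at 5.
Supply = -Price + 2  [with Price=5]  = -3
Tax = max(Cost, Supply) + 5  [with Cost=5, Supply=-3]  = 10
Without intervention: Supply = -Price + 2  [with Price=5]  = -3; Cost = min(Price, Demand) + 6  [with Price=5, Demand=2]  = 8; Tax = max(Cost, Supply) + 5  [with Cost=8, Supply=-3]  = 13.
Change = 10 − 13 = -3.

-3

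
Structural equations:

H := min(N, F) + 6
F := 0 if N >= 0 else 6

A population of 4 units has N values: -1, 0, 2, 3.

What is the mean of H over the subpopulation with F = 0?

Observing F=0 restricts to units where F's equation naturally yields 0: N ∈ {0, 2, 3}. In that subpopulation H = 6, 6, 6, mean 6.

6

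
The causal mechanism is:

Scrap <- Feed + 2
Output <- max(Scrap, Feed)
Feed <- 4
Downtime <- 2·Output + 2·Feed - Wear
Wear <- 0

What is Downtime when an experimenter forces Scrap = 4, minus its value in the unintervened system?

do(Scrap=4) replaces the equation Scrap <- Feed + 2 with the constant Scrap = 4.
Output = max(Scrap, Feed)  [with Scrap=4, Feed=4]  = 4
Downtime = 2·Output + 2·Feed - Wear  [with Output=4, Feed=4, Wear=0]  = 16
Without intervention: Scrap = Feed + 2  [with Feed=4]  = 6; Output = max(Scrap, Feed)  [with Scrap=6, Feed=4]  = 6; Downtime = 2·Output + 2·Feed - Wear  [with Output=6, Feed=4, Wear=0]  = 20.
Change = 16 − 20 = -4.

-4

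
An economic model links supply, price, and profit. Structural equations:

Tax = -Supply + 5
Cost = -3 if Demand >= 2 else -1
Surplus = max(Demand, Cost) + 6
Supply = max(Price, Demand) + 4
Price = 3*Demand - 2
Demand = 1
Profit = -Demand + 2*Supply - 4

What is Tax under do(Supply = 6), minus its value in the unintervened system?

-1

do(Supply=6) replaces the equation Supply = max(Price, Demand) + 4 with the constant Supply = 6.
Tax = -Supply + 5  [with Supply=6]  = -1
Without intervention: Price = 3*Demand - 2  [with Demand=1]  = 1; Supply = max(Price, Demand) + 4  [with Price=1, Demand=1]  = 5; Tax = -Supply + 5  [with Supply=5]  = 0.
Change = -1 − 0 = -1.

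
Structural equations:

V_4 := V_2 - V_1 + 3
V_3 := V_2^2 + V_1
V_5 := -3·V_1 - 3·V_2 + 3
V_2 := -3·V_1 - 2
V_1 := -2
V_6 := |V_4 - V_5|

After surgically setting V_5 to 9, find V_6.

The intervention breaks the incoming arrows to V_5: V_5 := -3·V_1 - 3·V_2 + 3 no longer applies, and V_5 = 9.
V_2 = -3·V_1 - 2  [with V_1=-2]  = 4
V_4 = V_2 - V_1 + 3  [with V_2=4, V_1=-2]  = 9
V_6 = |V_4 - V_5|  [with V_4=9, V_5=9]  = 0

0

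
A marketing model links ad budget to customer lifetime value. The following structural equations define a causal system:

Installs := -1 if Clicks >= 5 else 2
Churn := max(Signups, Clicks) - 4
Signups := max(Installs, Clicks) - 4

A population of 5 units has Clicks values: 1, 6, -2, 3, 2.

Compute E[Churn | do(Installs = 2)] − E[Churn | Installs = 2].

1

do(Installs=2) breaks Installs's dependence on Clicks. With Installs=2 fixed, Churn across the units is -3, 2, -6, -1, -2, mean -2.
E[Churn|Installs=2] averages over only the 4 units with Installs=2 (Clicks = 1, -2, 3, 2): Churn = -3, -6, -1, -2, mean -3.
Difference = -2 − (-3) = 1.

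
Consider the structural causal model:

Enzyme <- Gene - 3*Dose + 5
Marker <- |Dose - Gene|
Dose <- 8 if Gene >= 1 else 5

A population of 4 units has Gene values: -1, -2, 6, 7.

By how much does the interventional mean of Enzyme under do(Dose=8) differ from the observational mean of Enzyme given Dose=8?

-4

Under do(Dose=8), Dose's equation is replaced by Dose=8 for every unit. Per-unit Enzyme: -20, -21, -13, -12. Mean = -16.5.
E[Enzyme|Dose=8] averages over only the 2 units with Dose=8 (Gene = 6, 7): Enzyme = -13, -12, mean -12.5.
Difference = -16.5 − (-12.5) = -4.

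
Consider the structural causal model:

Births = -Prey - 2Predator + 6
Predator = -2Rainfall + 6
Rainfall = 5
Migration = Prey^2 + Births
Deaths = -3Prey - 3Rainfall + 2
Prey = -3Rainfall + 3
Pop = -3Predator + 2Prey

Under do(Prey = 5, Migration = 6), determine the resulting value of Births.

9

The joint intervention fixes Prey = 5, Migration = 6, removing each variable's own equation.
Predator = -2Rainfall + 6  [with Rainfall=5]  = -4
Births = -Prey - 2Predator + 6  [with Prey=5, Predator=-4]  = 9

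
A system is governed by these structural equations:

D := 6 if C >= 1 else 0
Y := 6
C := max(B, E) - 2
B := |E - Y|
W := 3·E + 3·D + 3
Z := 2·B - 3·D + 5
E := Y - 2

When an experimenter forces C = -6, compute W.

Under do(C=-6), the mechanism C := max(B, E) - 2 is discarded; C is fixed at -6.
E = Y - 2  [with Y=6]  = 4
D = 6 if C >= 1 else 0  [with C=-6]  = 0
W = 3·E + 3·D + 3  [with E=4, D=0]  = 15

15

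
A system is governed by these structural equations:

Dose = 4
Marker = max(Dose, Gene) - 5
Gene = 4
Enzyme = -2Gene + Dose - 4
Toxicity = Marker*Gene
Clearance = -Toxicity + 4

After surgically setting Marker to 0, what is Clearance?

4

Under do(Marker=0), the mechanism Marker = max(Dose, Gene) - 5 is discarded; Marker is fixed at 0.
Toxicity = Marker*Gene  [with Marker=0, Gene=4]  = 0
Clearance = -Toxicity + 4  [with Toxicity=0]  = 4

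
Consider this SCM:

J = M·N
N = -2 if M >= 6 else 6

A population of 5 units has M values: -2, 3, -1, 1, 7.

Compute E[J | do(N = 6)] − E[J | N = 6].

Under do(N=6), N's equation is replaced by N=6 for every unit. Per-unit J: -12, 18, -6, 6, 42. Mean = 9.6.
E[J|N=6] averages over only the 4 units with N=6 (M = -2, 3, -1, 1): J = -12, 18, -6, 6, mean 1.5.
Difference = 9.6 − 1.5 = 8.1.

8.1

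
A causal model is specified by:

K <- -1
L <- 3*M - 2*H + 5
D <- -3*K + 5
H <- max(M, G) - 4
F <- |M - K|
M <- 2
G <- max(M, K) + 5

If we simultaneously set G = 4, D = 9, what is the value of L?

11

Setting G = 4, D = 9 by intervention discards those variables' equations.
H = max(M, G) - 4  [with M=2, G=4]  = 0
L = 3*M - 2*H + 5  [with M=2, H=0]  = 11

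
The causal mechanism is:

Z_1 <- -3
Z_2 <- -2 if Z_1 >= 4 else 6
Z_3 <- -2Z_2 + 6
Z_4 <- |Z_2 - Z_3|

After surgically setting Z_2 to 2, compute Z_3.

The intervention breaks the incoming arrows to Z_2: Z_2 <- -2 if Z_1 >= 4 else 6 no longer applies, and Z_2 = 2.
Z_3 = -2Z_2 + 6  [with Z_2=2]  = 2

2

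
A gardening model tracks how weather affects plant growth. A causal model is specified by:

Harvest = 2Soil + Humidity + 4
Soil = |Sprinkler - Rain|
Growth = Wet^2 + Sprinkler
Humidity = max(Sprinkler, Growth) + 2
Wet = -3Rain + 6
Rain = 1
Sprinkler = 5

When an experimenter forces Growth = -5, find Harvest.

19

Under do(Growth=-5), the mechanism Growth = Wet^2 + Sprinkler is discarded; Growth is fixed at -5.
Soil = |Sprinkler - Rain|  [with Sprinkler=5, Rain=1]  = 4
Humidity = max(Sprinkler, Growth) + 2  [with Sprinkler=5, Growth=-5]  = 7
Harvest = 2Soil + Humidity + 4  [with Soil=4, Humidity=7]  = 19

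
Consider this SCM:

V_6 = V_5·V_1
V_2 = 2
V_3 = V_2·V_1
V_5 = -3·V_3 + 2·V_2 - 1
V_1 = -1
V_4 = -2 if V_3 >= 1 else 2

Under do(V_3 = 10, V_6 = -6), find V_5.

The joint intervention fixes V_3 = 10, V_6 = -6, removing each variable's own equation.
V_5 = -3·V_3 + 2·V_2 - 1  [with V_3=10, V_2=2]  = -27

-27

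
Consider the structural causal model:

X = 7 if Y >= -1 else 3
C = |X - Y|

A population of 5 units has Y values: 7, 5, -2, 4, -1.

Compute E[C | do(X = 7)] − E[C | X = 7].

Under do(X=7), X's equation is replaced by X=7 for every unit. Per-unit C: 0, 2, 9, 3, 8. Mean = 4.4.
E[C|X=7] averages over only the 4 units with X=7 (Y = 7, 5, 4, -1): C = 0, 2, 3, 8, mean 3.25.
Difference = 4.4 − 3.25 = 1.15.

1.15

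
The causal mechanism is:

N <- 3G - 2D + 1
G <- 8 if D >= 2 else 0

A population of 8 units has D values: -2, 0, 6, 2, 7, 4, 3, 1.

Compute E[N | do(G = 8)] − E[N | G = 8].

Every unit gets G=8 under the intervention. N values become 29, 25, 13, 21, 11, 17, 19, 23; E[N|do(G=8)] = 19.75.
Observing G=8 restricts to units where G's equation naturally yields 8: D ∈ {6, 2, 7, 4, 3}. In that subpopulation N = 13, 21, 11, 17, 19, mean 16.2.
Difference = 19.75 − 16.2 = 3.55.

3.55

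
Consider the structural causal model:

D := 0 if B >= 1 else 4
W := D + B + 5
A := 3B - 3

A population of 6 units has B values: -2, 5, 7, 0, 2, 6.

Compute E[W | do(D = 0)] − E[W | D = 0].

Every unit gets D=0 under the intervention. W values become 3, 10, 12, 5, 7, 11; E[W|do(D=0)] = 8.
Observing D=0 restricts to units where D's equation naturally yields 0: B ∈ {5, 7, 2, 6}. In that subpopulation W = 10, 12, 7, 11, mean 10.
Difference = 8 − 10 = -2.

-2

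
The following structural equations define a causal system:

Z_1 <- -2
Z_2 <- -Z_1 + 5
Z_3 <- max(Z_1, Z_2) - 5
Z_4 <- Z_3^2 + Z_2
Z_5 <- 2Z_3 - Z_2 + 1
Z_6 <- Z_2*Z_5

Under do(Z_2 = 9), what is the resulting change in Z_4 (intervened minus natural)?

Under do(Z_2=9), the mechanism Z_2 <- -Z_1 + 5 is discarded; Z_2 is fixed at 9.
Z_3 = max(Z_1, Z_2) - 5  [with Z_1=-2, Z_2=9]  = 4
Z_4 = Z_3^2 + Z_2  [with Z_3=4, Z_2=9]  = 25
Without intervention: Z_2 = -Z_1 + 5  [with Z_1=-2]  = 7; Z_3 = max(Z_1, Z_2) - 5  [with Z_1=-2, Z_2=7]  = 2; Z_4 = Z_3^2 + Z_2  [with Z_3=2, Z_2=7]  = 11.
Change = 25 − 11 = 14.

14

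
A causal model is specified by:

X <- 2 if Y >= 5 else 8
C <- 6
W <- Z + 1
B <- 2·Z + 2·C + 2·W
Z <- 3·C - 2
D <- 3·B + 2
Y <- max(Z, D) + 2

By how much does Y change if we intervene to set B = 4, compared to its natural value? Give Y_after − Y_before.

Under do(B=4), the mechanism B <- 2·Z + 2·C + 2·W is discarded; B is fixed at 4.
Z = 3·C - 2  [with C=6]  = 16
D = 3·B + 2  [with B=4]  = 14
Y = max(Z, D) + 2  [with Z=16, D=14]  = 18
Without intervention: Z = 3·C - 2  [with C=6]  = 16; W = Z + 1  [with Z=16]  = 17; B = 2·Z + 2·C + 2·W  [with Z=16, C=6, W=17]  = 78; D = 3·B + 2  [with B=78]  = 236; Y = max(Z, D) + 2  [with Z=16, D=236]  = 238.
Change = 18 − 238 = -220.

-220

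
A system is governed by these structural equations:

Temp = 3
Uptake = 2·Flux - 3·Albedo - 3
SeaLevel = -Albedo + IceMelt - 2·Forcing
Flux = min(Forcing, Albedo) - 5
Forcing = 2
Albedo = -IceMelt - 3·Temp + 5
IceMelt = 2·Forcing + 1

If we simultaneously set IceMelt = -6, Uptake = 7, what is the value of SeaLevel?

-12

Setting IceMelt = -6, Uptake = 7 by intervention discards those variables' equations.
Albedo = -IceMelt - 3·Temp + 5  [with IceMelt=-6, Temp=3]  = 2
SeaLevel = -Albedo + IceMelt - 2·Forcing  [with Albedo=2, IceMelt=-6, Forcing=2]  = -12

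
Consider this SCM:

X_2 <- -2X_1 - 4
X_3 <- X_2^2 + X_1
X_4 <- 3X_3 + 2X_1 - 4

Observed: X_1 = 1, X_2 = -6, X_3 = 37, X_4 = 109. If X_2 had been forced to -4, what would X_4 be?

Under do(X_2=-4), the mechanism X_2 <- -2X_1 - 4 is discarded; X_2 is fixed at -4.
X_3 = X_2^2 + X_1  [with X_2=-4, X_1=1]  = 17
X_4 = 3X_3 + 2X_1 - 4  [with X_3=17, X_1=1]  = 49

49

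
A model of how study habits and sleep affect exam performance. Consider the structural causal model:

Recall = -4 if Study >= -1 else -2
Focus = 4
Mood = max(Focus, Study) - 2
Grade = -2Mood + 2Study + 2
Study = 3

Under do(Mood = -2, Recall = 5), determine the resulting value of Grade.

12

Setting Mood = -2, Recall = 5 by intervention discards those variables' equations.
Grade = -2Mood + 2Study + 2  [with Mood=-2, Study=3]  = 12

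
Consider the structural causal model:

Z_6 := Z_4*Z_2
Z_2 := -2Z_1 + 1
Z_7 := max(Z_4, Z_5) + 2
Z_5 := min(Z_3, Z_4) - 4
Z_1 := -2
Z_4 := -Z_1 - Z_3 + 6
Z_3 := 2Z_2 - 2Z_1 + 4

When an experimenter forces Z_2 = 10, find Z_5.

-24

do(Z_2=10) replaces the equation Z_2 := -2Z_1 + 1 with the constant Z_2 = 10.
Z_3 = 2Z_2 - 2Z_1 + 4  [with Z_2=10, Z_1=-2]  = 28
Z_4 = -Z_1 - Z_3 + 6  [with Z_1=-2, Z_3=28]  = -20
Z_5 = min(Z_3, Z_4) - 4  [with Z_3=28, Z_4=-20]  = -24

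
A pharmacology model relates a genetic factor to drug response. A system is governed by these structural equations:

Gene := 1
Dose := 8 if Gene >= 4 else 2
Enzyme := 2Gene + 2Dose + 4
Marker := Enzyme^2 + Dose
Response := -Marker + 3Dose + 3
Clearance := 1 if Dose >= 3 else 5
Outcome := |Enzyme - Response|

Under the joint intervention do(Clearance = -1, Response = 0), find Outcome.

Setting Clearance = -1, Response = 0 by intervention discards those variables' equations.
Dose = 8 if Gene >= 4 else 2  [with Gene=1]  = 2
Enzyme = 2Gene + 2Dose + 4  [with Gene=1, Dose=2]  = 10
Outcome = |Enzyme - Response|  [with Enzyme=10, Response=0]  = 10

10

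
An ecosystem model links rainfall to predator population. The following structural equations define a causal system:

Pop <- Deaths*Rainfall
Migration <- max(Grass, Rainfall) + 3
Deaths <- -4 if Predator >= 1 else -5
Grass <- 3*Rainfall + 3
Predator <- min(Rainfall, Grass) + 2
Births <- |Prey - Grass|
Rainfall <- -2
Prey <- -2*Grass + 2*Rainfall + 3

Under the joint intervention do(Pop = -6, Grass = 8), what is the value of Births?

Under do(Pop = -6, Grass = 8), each intervened variable's structural equation is replaced by its fixed value.
Prey = -2*Grass + 2*Rainfall + 3  [with Grass=8, Rainfall=-2]  = -17
Births = |Prey - Grass|  [with Prey=-17, Grass=8]  = 25

25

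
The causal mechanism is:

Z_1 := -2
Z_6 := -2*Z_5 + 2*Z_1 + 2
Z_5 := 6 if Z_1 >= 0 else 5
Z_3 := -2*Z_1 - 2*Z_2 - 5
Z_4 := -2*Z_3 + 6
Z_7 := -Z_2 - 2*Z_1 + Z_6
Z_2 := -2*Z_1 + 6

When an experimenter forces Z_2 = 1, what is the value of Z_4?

Under do(Z_2=1), the mechanism Z_2 := -2*Z_1 + 6 is discarded; Z_2 is fixed at 1.
Z_3 = -2*Z_1 - 2*Z_2 - 5  [with Z_1=-2, Z_2=1]  = -3
Z_4 = -2*Z_3 + 6  [with Z_3=-3]  = 12

12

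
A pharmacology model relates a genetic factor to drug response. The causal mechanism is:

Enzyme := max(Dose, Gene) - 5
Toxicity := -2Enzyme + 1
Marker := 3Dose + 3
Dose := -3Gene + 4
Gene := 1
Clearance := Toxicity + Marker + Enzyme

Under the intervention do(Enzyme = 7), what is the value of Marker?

The intervention breaks the incoming arrows to Enzyme: Enzyme := max(Dose, Gene) - 5 no longer applies, and Enzyme = 7.
Marker is not downstream of the intervention, so its value is determined by the original equations.
Dose = -3Gene + 4  [with Gene=1]  = 1
Marker = 3Dose + 3  [with Dose=1]  = 6

6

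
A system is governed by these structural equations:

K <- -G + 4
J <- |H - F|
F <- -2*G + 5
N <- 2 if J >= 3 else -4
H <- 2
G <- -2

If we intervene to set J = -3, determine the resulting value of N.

The intervention breaks the incoming arrows to J: J <- |H - F| no longer applies, and J = -3.
N = 2 if J >= 3 else -4  [with J=-3]  = -4

-4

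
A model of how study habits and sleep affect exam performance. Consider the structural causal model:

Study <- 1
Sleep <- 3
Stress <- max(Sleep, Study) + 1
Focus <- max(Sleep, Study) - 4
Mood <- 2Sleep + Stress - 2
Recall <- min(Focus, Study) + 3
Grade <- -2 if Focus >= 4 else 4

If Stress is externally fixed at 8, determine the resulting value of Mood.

12

do(Stress=8) replaces the equation Stress <- max(Sleep, Study) + 1 with the constant Stress = 8.
Mood = 2Sleep + Stress - 2  [with Sleep=3, Stress=8]  = 12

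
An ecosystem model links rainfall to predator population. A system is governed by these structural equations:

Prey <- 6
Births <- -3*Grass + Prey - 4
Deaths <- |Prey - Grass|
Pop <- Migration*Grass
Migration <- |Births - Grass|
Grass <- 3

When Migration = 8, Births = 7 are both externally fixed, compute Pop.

24

The joint intervention fixes Migration = 8, Births = 7, removing each variable's own equation.
Pop = Migration*Grass  [with Migration=8, Grass=3]  = 24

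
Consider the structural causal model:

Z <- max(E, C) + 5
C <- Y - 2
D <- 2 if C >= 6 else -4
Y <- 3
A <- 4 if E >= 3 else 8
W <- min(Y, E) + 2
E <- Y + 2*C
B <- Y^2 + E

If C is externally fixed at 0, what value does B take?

do(C=0) replaces the equation C <- Y - 2 with the constant C = 0.
E = Y + 2*C  [with Y=3, C=0]  = 3
B = Y^2 + E  [with Y=3, E=3]  = 12

12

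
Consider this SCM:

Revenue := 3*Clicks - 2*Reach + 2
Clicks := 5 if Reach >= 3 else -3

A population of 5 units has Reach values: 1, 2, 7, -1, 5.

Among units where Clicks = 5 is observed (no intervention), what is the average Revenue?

5

Observing Clicks=5 restricts to units where Clicks's equation naturally yields 5: Reach ∈ {7, 5}. In that subpopulation Revenue = 3, 7, mean 5.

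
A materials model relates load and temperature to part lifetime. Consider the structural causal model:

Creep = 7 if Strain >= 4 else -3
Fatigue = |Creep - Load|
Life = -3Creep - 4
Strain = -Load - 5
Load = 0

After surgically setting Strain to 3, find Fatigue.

Under do(Strain=3), the mechanism Strain = -Load - 5 is discarded; Strain is fixed at 3.
Creep = 7 if Strain >= 4 else -3  [with Strain=3]  = -3
Fatigue = |Creep - Load|  [with Creep=-3, Load=0]  = 3

3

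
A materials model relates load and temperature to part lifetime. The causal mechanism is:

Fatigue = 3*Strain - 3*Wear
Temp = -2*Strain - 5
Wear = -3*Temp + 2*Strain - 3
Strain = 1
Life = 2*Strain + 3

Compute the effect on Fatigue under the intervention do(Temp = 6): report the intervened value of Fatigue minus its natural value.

Under do(Temp=6), the mechanism Temp = -2*Strain - 5 is discarded; Temp is fixed at 6.
Wear = -3*Temp + 2*Strain - 3  [with Temp=6, Strain=1]  = -19
Fatigue = 3*Strain - 3*Wear  [with Strain=1, Wear=-19]  = 60
Without intervention: Temp = -2*Strain - 5  [with Strain=1]  = -7; Wear = -3*Temp + 2*Strain - 3  [with Temp=-7, Strain=1]  = 20; Fatigue = 3*Strain - 3*Wear  [with Strain=1, Wear=20]  = -57.
Change = 60 − (-57) = 117.

117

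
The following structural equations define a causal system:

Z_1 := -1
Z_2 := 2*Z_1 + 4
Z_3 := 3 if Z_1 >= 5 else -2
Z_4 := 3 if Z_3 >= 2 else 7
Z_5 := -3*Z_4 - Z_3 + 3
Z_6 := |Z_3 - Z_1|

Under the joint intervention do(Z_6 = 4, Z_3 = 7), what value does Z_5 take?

-13

Under do(Z_6 = 4, Z_3 = 7), each intervened variable's structural equation is replaced by its fixed value.
Z_4 = 3 if Z_3 >= 2 else 7  [with Z_3=7]  = 3
Z_5 = -3*Z_4 - Z_3 + 3  [with Z_4=3, Z_3=7]  = -13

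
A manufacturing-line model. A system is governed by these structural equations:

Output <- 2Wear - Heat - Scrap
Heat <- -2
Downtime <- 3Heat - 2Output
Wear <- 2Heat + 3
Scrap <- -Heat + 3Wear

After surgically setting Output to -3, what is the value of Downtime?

Intervening sets Output = -3 and removes its equation (Output <- 2Wear - Heat - Scrap).
Downtime = 3Heat - 2Output  [with Heat=-2, Output=-3]  = 0

0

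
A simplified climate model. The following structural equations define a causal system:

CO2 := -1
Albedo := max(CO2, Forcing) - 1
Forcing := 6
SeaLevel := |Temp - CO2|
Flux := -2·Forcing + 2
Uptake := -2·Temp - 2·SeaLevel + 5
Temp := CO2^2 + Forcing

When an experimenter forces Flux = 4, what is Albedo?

do(Flux=4) replaces the equation Flux := -2·Forcing + 2 with the constant Flux = 4.
No directed path runs from Flux to Albedo, so Albedo keeps its natural value.
Albedo = max(CO2, Forcing) - 1  [with CO2=-1, Forcing=6]  = 5

5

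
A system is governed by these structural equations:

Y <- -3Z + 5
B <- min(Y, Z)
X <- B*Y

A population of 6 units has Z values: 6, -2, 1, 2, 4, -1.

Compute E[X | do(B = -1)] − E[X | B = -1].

3.5

Under do(B=-1), B's equation is replaced by B=-1 for every unit. Per-unit X: 13, -11, -2, 1, 7, -8. Mean = 0.
Observing B=-1 restricts to units where B's equation naturally yields -1: Z ∈ {2, -1}. In that subpopulation X = 1, -8, mean -3.5.
Difference = 0 − (-3.5) = 3.5.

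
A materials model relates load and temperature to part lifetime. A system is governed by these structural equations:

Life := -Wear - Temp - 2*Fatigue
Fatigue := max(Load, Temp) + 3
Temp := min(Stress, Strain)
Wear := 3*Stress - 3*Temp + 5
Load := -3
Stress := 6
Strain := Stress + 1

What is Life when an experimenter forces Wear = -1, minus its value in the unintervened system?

Under do(Wear=-1), the mechanism Wear := 3*Stress - 3*Temp + 5 is discarded; Wear is fixed at -1.
Strain = Stress + 1  [with Stress=6]  = 7
Temp = min(Stress, Strain)  [with Stress=6, Strain=7]  = 6
Fatigue = max(Load, Temp) + 3  [with Load=-3, Temp=6]  = 9
Life = -Wear - Temp - 2*Fatigue  [with Wear=-1, Temp=6, Fatigue=9]  = -23
Without intervention: Strain = Stress + 1  [with Stress=6]  = 7; Temp = min(Stress, Strain)  [with Stress=6, Strain=7]  = 6; Wear = 3*Stress - 3*Temp + 5  [with Stress=6, Temp=6]  = 5; Fatigue = max(Load, Temp) + 3  [with Load=-3, Temp=6]  = 9; Life = -Wear - Temp - 2*Fatigue  [with Wear=5, Temp=6, Fatigue=9]  = -29.
Change = -23 − (-29) = 6.

6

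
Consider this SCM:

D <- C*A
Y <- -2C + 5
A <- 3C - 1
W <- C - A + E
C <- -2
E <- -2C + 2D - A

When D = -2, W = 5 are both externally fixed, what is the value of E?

7

The joint intervention fixes D = -2, W = 5, removing each variable's own equation.
A = 3C - 1  [with C=-2]  = -7
E = -2C + 2D - A  [with C=-2, D=-2, A=-7]  = 7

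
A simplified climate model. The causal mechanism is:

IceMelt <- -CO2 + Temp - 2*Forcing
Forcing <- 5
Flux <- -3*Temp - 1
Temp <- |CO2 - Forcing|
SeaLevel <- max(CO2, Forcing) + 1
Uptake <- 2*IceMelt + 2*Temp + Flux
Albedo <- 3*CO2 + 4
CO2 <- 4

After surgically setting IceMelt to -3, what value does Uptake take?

-8

do(IceMelt=-3) replaces the equation IceMelt <- -CO2 + Temp - 2*Forcing with the constant IceMelt = -3.
Temp = |CO2 - Forcing|  [with CO2=4, Forcing=5]  = 1
Flux = -3*Temp - 1  [with Temp=1]  = -4
Uptake = 2*IceMelt + 2*Temp + Flux  [with IceMelt=-3, Temp=1, Flux=-4]  = -8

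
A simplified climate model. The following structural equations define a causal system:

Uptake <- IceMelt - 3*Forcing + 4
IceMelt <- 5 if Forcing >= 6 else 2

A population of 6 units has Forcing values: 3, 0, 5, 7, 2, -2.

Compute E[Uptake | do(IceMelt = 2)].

-1.5

Under do(IceMelt=2), IceMelt's equation is replaced by IceMelt=2 for every unit. Per-unit Uptake: -3, 6, -9, -15, 0, 12. Mean = -1.5.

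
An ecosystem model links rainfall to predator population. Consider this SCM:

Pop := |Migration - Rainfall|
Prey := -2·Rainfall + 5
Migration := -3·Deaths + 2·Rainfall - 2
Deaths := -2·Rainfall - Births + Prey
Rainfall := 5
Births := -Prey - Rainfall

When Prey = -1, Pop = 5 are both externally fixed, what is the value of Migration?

Setting Prey = -1, Pop = 5 by intervention discards those variables' equations.
Births = -Prey - Rainfall  [with Prey=-1, Rainfall=5]  = -4
Deaths = -2·Rainfall - Births + Prey  [with Rainfall=5, Births=-4, Prey=-1]  = -7
Migration = -3·Deaths + 2·Rainfall - 2  [with Deaths=-7, Rainfall=5]  = 29

29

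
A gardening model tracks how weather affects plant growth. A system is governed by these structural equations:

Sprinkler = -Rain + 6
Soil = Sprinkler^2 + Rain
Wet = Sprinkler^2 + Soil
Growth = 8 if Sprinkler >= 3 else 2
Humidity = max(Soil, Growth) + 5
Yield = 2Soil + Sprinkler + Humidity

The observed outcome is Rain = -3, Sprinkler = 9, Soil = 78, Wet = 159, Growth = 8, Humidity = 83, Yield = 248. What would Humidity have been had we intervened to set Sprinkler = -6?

38

Under do(Sprinkler=-6), the mechanism Sprinkler = -Rain + 6 is discarded; Sprinkler is fixed at -6.
Soil = Sprinkler^2 + Rain  [with Sprinkler=-6, Rain=-3]  = 33
Growth = 8 if Sprinkler >= 3 else 2  [with Sprinkler=-6]  = 2
Humidity = max(Soil, Growth) + 5  [with Soil=33, Growth=2]  = 38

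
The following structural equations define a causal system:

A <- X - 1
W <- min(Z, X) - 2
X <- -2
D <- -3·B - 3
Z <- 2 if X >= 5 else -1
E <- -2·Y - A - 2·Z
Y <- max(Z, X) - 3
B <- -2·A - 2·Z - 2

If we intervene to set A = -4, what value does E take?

14

The intervention breaks the incoming arrows to A: A <- X - 1 no longer applies, and A = -4.
Z = 2 if X >= 5 else -1  [with X=-2]  = -1
Y = max(Z, X) - 3  [with Z=-1, X=-2]  = -4
E = -2·Y - A - 2·Z  [with Y=-4, A=-4, Z=-1]  = 14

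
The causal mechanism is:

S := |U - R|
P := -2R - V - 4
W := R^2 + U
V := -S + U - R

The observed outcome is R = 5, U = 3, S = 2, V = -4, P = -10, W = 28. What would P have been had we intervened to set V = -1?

-13

Intervening sets V = -1 and removes its equation (V := -S + U - R).
P = -2R - V - 4  [with R=5, V=-1]  = -13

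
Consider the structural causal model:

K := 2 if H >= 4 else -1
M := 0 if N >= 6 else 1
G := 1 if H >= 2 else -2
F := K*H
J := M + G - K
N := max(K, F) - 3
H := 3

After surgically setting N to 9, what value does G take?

Under do(N=9), the mechanism N := max(K, F) - 3 is discarded; N is fixed at 9.
Since G is not a descendant of the intervened variable, it is unaffected.
G = 1 if H >= 2 else -2  [with H=3]  = 1

1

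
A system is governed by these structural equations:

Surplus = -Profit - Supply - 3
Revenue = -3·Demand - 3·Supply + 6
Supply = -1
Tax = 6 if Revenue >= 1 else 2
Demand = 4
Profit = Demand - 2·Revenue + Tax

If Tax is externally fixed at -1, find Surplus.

Under do(Tax=-1), the mechanism Tax = 6 if Revenue >= 1 else 2 is discarded; Tax is fixed at -1.
Revenue = -3·Demand - 3·Supply + 6  [with Demand=4, Supply=-1]  = -3
Profit = Demand - 2·Revenue + Tax  [with Demand=4, Revenue=-3, Tax=-1]  = 9
Surplus = -Profit - Supply - 3  [with Profit=9, Supply=-1]  = -11

-11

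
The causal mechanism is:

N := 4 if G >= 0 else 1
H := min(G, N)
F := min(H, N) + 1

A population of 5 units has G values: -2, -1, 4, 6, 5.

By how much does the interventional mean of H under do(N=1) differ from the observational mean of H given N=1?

The intervention sets N=1 in all 5 units regardless of G. Recomputing H per unit gives -2, -1, 1, 1, 1; average 0.
Observing N=1 restricts to units where N's equation naturally yields 1: G ∈ {-2, -1}. In that subpopulation H = -2, -1, mean -1.5.
Difference = 0 − (-1.5) = 1.5.

1.5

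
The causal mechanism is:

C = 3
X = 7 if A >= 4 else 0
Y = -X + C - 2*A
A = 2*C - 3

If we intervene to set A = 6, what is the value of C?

Under do(A=6), the mechanism A = 2*C - 3 is discarded; A is fixed at 6.
C is not downstream of the intervention, so its value is determined by the original equations.

3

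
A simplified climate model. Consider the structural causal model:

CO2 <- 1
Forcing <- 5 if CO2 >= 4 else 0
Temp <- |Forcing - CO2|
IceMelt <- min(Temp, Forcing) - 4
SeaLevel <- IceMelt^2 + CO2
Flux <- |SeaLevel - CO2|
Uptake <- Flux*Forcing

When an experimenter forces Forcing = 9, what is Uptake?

144

Under do(Forcing=9), the mechanism Forcing <- 5 if CO2 >= 4 else 0 is discarded; Forcing is fixed at 9.
Temp = |Forcing - CO2|  [with Forcing=9, CO2=1]  = 8
IceMelt = min(Temp, Forcing) - 4  [with Temp=8, Forcing=9]  = 4
SeaLevel = IceMelt^2 + CO2  [with IceMelt=4, CO2=1]  = 17
Flux = |SeaLevel - CO2|  [with SeaLevel=17, CO2=1]  = 16
Uptake = Flux*Forcing  [with Flux=16, Forcing=9]  = 144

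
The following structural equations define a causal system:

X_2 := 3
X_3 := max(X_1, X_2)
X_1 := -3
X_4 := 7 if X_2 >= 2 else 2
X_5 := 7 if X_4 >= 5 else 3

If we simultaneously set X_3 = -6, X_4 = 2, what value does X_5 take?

3

Setting X_3 = -6, X_4 = 2 by intervention discards those variables' equations.
X_5 = 7 if X_4 >= 5 else 3  [with X_4=2]  = 3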